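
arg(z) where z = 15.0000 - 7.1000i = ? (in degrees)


Re = 15, Im = -7.1
arg = atan2(-7.1, 15) = -25.3298 degrees

arg(z) = -25.3298 degrees


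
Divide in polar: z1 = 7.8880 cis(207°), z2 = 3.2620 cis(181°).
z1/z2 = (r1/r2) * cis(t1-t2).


r = 7.8880 / 3.2620 = 2.4181
theta = 207° - 181° = 26° = 26° (mod 360)

2.4181 cis(26°)


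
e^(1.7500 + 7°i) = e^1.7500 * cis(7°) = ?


e^1.7500 = 5.7546
cos(7°) = 0.99255
sin(7°) = 0.12187
Real = 5.7546*0.99255 = 5.7117
Imag = 5.7546*0.12187 = 0.7013

5.7117 + 0.7013i


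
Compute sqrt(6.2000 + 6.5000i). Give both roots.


|z| = sqrt(38.44+42.25) = 8.9828
sqrt((|z|+a)/2) = sqrt((8.9828+6.2)/2) = sqrt(7.5914) = 2.7552
sqrt((|z|-a)/2) = sqrt((8.9828-6.2)/2) = sqrt(1.3914) = 1.1796

±(2.7552 + 1.1796i) i.e. 2.7552 + 1.1796i and -2.7552 - 1.1796i


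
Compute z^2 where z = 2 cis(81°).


r^2 = 2^2 = 4
n*theta = 2*81° = 162° = 162° (mod 360)
a = 4*cos(162°) = -3.8042
b = 4*sin(162°) = 1.2361

4 cis(162°) = -3.8042 + 1.2361i


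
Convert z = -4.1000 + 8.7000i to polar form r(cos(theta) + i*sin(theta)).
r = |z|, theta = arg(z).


r = sqrt(16.81+75.69) = sqrt(92.5) = 9.6177
theta = atan2(8.7, -4.1) = 115.2328 degrees

r = 9.6177, theta = 115.2328 degrees


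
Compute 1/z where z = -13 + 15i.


|z|^2 = 169+225 = 394
1/z = (-13 - 15i)/394

1/z = -0.0330 - 0.0381i


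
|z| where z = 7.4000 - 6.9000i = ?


|z| = sqrt(7.4^2 + (-6.9)^2) = sqrt(54.76 + 47.61) = sqrt(102.37) = 10.1178

|z| = 10.1178


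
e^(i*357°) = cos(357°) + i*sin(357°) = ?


cos(357°) = 0.9986
sin(357°) = -0.0523

e^(i*357°) = 0.9986 - 0.0523i


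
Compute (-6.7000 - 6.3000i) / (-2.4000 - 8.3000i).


Conjugate of z2 = -2.4000 + 8.3000i
Numerator: (-6.7000 - 6.3000i)(-2.4000 + 8.3000i) = 68.3700 - 40.4900i
Denominator: (-2.4)^2 + (-8.3)^2 = 74.65
Result = (68.3700 - 40.4900i)/74.65

0.9159 - 0.5424i


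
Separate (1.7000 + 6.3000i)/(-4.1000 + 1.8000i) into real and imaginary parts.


Multiply by conjugate: (1.7000 + 6.3000i)(-4.1000 - 1.8000i) / ((-4.1)^2 + 1.8^2)
Numerator real = 1.7*(-4.1) + 6.3*1.8 = 4.37
Numerator imag = 6.3*(-4.1) - 1.7*1.8 = -28.89
Denominator = 20.05
Re(z) = 4.37/20.05 = 0.2180
Im(z) = -28.89/20.05 = -1.4409

Re(z) = 0.2180, Im(z) = -1.4409


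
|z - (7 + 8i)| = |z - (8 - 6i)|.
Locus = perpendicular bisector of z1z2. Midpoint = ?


Equal distances means the locus is the perpendicular bisector of z1 and z2.
Midpoint = ((7+8)/2, (8+(-6))/2) = (7.5000, 1.0000)

Perpendicular bisector through (7.5000, 1.0000)


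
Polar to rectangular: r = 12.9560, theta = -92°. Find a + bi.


a = 12.9560*cos(-92°) = 12.9560*(-0.0349) = -0.4522
b = 12.9560*sin(-92°) = 12.9560*(-0.99939) = -12.9481

-0.4522 - 12.9481i


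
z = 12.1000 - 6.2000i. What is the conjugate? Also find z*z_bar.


z_bar = 12.1000 + 6.2000i
z*z_bar = 12.1^2 + (-6.2)^2 = 146.41 + 38.44 = 184.85

z_bar = 12.1000 + 6.2000i, z*z_bar = 184.85


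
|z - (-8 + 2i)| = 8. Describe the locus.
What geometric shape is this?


|z - z0| = r is a circle with center z0 and radius r.
Center = (-8, 2), radius = 8

Circle with center (-8, 2) and radius 8


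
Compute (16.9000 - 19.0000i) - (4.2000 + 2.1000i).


Real: 16.9 - 4.2 = 12.7
Imag: -19 - 2.1 = -21.1

12.7000 - 21.1000i


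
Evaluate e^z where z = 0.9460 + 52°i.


e^0.9460 = 2.5754
cos(52°) = 0.61566
sin(52°) = 0.788
Real = 2.5754*0.61566 = 1.5856
Imag = 2.5754*0.788 = 2.0294

1.5856 + 2.0294i


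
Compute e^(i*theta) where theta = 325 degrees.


cos(325°) = 0.8192
sin(325°) = -0.5736

e^(i*325°) = 0.8192 - 0.5736i


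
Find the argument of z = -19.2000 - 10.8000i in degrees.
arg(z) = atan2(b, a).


Re = -19.2, Im = -10.8
arg = atan2(-10.8, -19.2) = -150.6422 degrees

arg(z) = -150.6422 degrees


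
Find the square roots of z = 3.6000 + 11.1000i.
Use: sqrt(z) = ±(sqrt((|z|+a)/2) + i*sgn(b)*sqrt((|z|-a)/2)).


|z| = sqrt(12.96+123.21) = 11.6692
sqrt((|z|+a)/2) = sqrt((11.6692+3.6)/2) = sqrt(7.6346) = 2.7631
sqrt((|z|-a)/2) = sqrt((11.6692-3.6)/2) = sqrt(4.0346) = 2.0086

±(2.7631 + 2.0086i) i.e. 2.7631 + 2.0086i and -2.7631 - 2.0086i


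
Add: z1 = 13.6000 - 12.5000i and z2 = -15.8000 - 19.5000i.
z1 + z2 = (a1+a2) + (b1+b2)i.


Real: 13.6 - 15.8 = -2.2
Imag: -12.5 - 19.5 = -32

-2.2000 - 32.0000i


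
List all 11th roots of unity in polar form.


The 11th roots of unity are cis(360k/11°) for k=0..10
Angle step = 360/11 = 32.7273°
Primitive root: cis(32.7273°)
Primitive root = 0.8413 + 0.5406i

11 roots at angles: 0°, 32.7273°, 65.4545°, 98.1818°, 130.9091°, 163.6364°, 196.3636°, 229.0909°, 261.8182°, 294.5455°, 327.2727°


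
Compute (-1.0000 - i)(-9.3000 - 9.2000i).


Real = -1*(-9.3) - (-1)*(-9.2) = 9.3 - 9.2 = 0.1
Imag = -1*(-9.2) - (9.3)*(-1) = 9.2 + 9.3 = 18.5

0.1000 + 18.5000i


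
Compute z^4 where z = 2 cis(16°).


r^4 = 2^4 = 16
n*theta = 4*16° = 64° = 64° (mod 360)
a = 16*cos(64°) = 7.0139
b = 16*sin(64°) = 14.3807

16 cis(64°) = 7.0139 + 14.3807i


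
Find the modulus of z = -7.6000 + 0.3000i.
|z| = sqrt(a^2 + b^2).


|z| = sqrt((-7.6)^2 + 0.3^2) = sqrt(57.76 + 0.09) = sqrt(57.85) = 7.6059

|z| = 7.6059


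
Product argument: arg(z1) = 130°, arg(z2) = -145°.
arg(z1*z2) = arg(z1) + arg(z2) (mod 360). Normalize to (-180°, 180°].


arg(z1*z2) = 130° - 145° = -15°
Normalized to (-180°, 180°]: -15°

-15°


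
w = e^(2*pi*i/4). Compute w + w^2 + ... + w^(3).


With w = e^(2*pi*i/4), all 4 of the 4th roots of unity w^0 = 1, w, ..., w^(3) sum to 0: 1 + w + ... + w^(3) = (1 - w^4)/(1 - w) = 0 since w^4 = 1, w ≠ 1.
Removing the root 1: w + w^2 + ... + w^(3) = 0 - 1 = -1

Sum = -1


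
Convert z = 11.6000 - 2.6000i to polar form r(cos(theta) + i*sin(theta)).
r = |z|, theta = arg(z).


r = sqrt(134.56+6.76) = sqrt(141.32) = 11.8878
theta = atan2(-2.6, 11.6) = -12.6334 degrees

r = 11.8878, theta = -12.6334 degrees


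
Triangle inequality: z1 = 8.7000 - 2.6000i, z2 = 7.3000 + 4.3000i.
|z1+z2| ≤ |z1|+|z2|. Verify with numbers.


|z1| = sqrt(8.7^2 + (-2.6)^2) = sqrt(82.45) = 9.0802
|z2| = sqrt(7.3^2 + 4.3^2) = sqrt(71.78) = 8.4723
z1+z2 = 16.0000 + 1.7000i
|z1+z2| = sqrt(258.89) = 16.0901
|z1|+|z2| = 9.0802 + 8.4723 = 17.5525

|z1+z2| = 16.0901 ≤ |z1|+|z2| = 17.5525 (verified)


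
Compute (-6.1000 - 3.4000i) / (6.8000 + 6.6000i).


Conjugate of z2 = 6.8000 - 6.6000i
Numerator: (-6.1000 - 3.4000i)(6.8000 - 6.6000i) = -63.9200 + 17.1400i
Denominator: 6.8^2 + 6.6^2 = 89.8
Result = (-63.9200 + 17.1400i)/89.8

-0.7118 + 0.1909i


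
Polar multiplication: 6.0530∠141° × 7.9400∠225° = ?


r = 6.0530 * 7.9400 = 48.0608
theta = 141° + 225° = 366° = 6° (mod 360)

48.0608 cis(6°)


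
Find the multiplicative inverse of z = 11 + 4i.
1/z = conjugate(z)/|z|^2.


|z|^2 = 121+16 = 137
1/z = (11 - 4i)/137

1/z = 0.0803 - 0.0292i


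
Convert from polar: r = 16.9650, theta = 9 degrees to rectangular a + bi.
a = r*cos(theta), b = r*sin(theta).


a = 16.9650*cos(9°) = 16.9650*0.987688 = 16.7561
b = 16.9650*sin(9°) = 16.9650*0.156434 = 2.6539

16.7561 + 2.6539i


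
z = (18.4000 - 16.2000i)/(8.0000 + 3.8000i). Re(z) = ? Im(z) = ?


Multiply by conjugate: (18.4000 - 16.2000i)(8.0000 - 3.8000i) / (8^2 + 3.8^2)
Numerator real = 18.4*8 - (16.2)*3.8 = 85.64
Numerator imag = -16.2*8 - 18.4*3.8 = -199.52
Denominator = 78.44
Re(z) = 85.64/78.44 = 1.0918
Im(z) = -199.52/78.44 = -2.5436

Re(z) = 1.0918, Im(z) = -2.5436


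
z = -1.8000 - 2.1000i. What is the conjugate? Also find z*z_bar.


z_bar = -1.8000 + 2.1000i
z*z_bar = (-1.8)^2 + (-2.1)^2 = 3.24 + 4.41 = 7.65

z_bar = -1.8000 + 2.1000i, z*z_bar = 7.65


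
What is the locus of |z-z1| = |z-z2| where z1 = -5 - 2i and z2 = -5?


Equal distances means the locus is the perpendicular bisector of z1 and z2.
Midpoint = ((-5+(-5))/2, (-2+0)/2) = (-5.0000, -1.0000)

Perpendicular bisector through (-5.0000, -1.0000)


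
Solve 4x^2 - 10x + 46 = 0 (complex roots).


disc = (-10)^2 - 4*4*46 = 100 - 736 = -636
sqrt(|disc|) = sqrt(636) = 25.2190
Real part = 10/(2*4) = 1.2500
Imag part = 25.2190/(2*4) = 3.1524

1.2500 ± 3.1524i


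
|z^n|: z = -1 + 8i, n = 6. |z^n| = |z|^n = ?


|z| = sqrt(1+64) = sqrt(65) = 8.0623
|z^6| = |z|^6 = (sqrt(65))^6 = 65^3 = 274625

|z^6| = 274625


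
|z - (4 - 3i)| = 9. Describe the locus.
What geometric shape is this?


|z - z0| = r is a circle with center z0 and radius r.
Center = (4, -3), radius = 9

Circle with center (4, -3) and radius 9


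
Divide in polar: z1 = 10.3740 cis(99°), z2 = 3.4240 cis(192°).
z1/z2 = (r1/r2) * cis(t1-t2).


r = 10.3740 / 3.4240 = 3.0298
theta = 99° - 192° = -93° = 267° (mod 360)

3.0298 cis(267°)


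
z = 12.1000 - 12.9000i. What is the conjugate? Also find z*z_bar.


z_bar = 12.1000 + 12.9000i
z*z_bar = 12.1^2 + (-12.9)^2 = 146.41 + 166.41 = 312.82

z_bar = 12.1000 + 12.9000i, z*z_bar = 312.82


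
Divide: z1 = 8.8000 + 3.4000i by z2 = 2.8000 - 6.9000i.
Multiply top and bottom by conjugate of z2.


Conjugate of z2 = 2.8000 + 6.9000i
Numerator: (8.8000 + 3.4000i)(2.8000 + 6.9000i) = 1.1800 + 70.2400i
Denominator: 2.8^2 + (-6.9)^2 = 55.45
Result = (1.1800 + 70.2400i)/55.45

0.0213 + 1.2667i


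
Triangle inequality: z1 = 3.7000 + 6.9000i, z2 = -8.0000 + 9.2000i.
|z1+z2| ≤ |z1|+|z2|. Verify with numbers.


|z1| = sqrt(3.7^2 + 6.9^2) = sqrt(61.3) = 7.8294
|z2| = sqrt((-8)^2 + 9.2^2) = sqrt(148.64) = 12.1918
z1+z2 = -4.3000 + 16.1000i
|z1+z2| = sqrt(277.7) = 16.6643
|z1|+|z2| = 7.8294 + 12.1918 = 20.0212

|z1+z2| = 16.6643 ≤ |z1|+|z2| = 20.0212 (verified)


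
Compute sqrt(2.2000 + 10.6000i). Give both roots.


|z| = sqrt(4.84+112.36) = 10.8259
sqrt((|z|+a)/2) = sqrt((10.8259+2.2)/2) = sqrt(6.5129) = 2.5520
sqrt((|z|-a)/2) = sqrt((10.8259-2.2)/2) = sqrt(4.3129) = 2.0768

±(2.5520 + 2.0768i) i.e. 2.5520 + 2.0768i and -2.5520 - 2.0768i


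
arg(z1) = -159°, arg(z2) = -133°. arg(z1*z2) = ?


arg(z1*z2) = -159° - 133° = -292°
Normalized to (-180°, 180°]: 68°

68°


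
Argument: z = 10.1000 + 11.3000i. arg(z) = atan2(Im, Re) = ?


Re = 10.1, Im = 11.3
arg = atan2(11.3, 10.1) = 48.2095 degrees

arg(z) = 48.2095 degrees


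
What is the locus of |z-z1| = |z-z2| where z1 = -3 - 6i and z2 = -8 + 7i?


Equal distances means the locus is the perpendicular bisector of z1 and z2.
Midpoint = ((-3+(-8))/2, (-6+7)/2) = (-5.5000, 0.5000)

Perpendicular bisector through (-5.5000, 0.5000)


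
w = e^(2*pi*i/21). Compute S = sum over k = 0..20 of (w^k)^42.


The roots are w_k = w^k with w = e^(2*pi*i/21), and (w^k)^42 = (w^42)^k.
So S = 1 + u + u^2 + ... + u^(20) with u = w^42.
42 = 2*21 + 0, so 42 is a multiple of 21 and u = (w^21)^2 = 1.
Every one of the 21 terms equals 1: S = 21

S = 21


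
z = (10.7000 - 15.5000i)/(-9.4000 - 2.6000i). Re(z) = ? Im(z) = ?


Multiply by conjugate: (10.7000 - 15.5000i)(-9.4000 + 2.6000i) / ((-9.4)^2 + (-2.6)^2)
Numerator real = 10.7*(-9.4) - (15.5)*(-2.6) = -60.28
Numerator imag = -15.5*(-9.4) - 10.7*(-2.6) = 173.52
Denominator = 95.12
Re(z) = -60.28/95.12 = -0.6337
Im(z) = 173.52/95.12 = 1.8242

Re(z) = -0.6337, Im(z) = 1.8242


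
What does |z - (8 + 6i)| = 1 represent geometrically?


|z - z0| = r is a circle with center z0 and radius r.
Center = (8, 6), radius = 1

Circle with center (8, 6) and radius 1


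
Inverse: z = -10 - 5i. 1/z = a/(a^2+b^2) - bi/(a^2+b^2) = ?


|z|^2 = 100+25 = 125
1/z = (-10 + 5i)/125

1/z = -0.0800 + 0.0400i


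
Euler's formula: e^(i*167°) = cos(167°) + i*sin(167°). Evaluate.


cos(167°) = -0.9744
sin(167°) = 0.2250

e^(i*167°) = -0.9744 + 0.2250i


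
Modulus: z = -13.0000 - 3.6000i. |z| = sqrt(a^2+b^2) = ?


|z| = sqrt((-13)^2 + (-3.6)^2) = sqrt(169 + 12.96) = sqrt(181.96) = 13.4893

|z| = 13.4893


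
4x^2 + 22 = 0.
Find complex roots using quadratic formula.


disc = 0^2 - 4*4*22 = 0 - 352 = -352
sqrt(|disc|) = sqrt(352) = 18.7617
Real part = 0/(2*4) = 0
Imag part = 18.7617/(2*4) = 2.3452

0 ± 2.3452i


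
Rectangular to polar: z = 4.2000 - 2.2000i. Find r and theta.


r = sqrt(17.64+4.84) = sqrt(22.48) = 4.7413
theta = atan2(-2.2, 4.2) = -27.6460 degrees

r = 4.7413, theta = -27.6460 degrees


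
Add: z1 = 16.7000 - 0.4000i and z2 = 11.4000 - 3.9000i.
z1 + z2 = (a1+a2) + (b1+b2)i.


Real: 16.7 + 11.4 = 28.1
Imag: -0.4 - 3.9 = -4.3

28.1000 - 4.3000i


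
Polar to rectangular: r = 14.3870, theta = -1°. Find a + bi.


a = 14.3870*cos(-1°) = 14.3870*0.99985 = 14.3848
b = 14.3870*sin(-1°) = 14.3870*(-0.01745) = -0.2511

14.3848 - 0.2511i


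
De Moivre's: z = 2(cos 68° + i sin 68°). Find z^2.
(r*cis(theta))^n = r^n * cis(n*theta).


r^2 = 2^2 = 4
n*theta = 2*68° = 136° = 136° (mod 360)
a = 4*cos(136°) = -2.8774
b = 4*sin(136°) = 2.7786

4 cis(136°) = -2.8774 + 2.7786i


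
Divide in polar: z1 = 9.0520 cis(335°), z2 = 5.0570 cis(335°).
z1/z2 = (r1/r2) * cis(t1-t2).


r = 9.0520 / 5.0570 = 1.7900
theta = 335° - 335° = 0° = 0° (mod 360)

1.7900 cis(0°)


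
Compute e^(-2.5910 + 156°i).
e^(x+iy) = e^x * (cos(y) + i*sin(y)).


e^-2.5910 = 0.07495
cos(156°) = -0.9135
sin(156°) = 0.4067
Real = 0.07495*(-0.9135) = -0.0685
Imag = 0.07495*0.4067 = 0.0305

-0.0685 + 0.0305i


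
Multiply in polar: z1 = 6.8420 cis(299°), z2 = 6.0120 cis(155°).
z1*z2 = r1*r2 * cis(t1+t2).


r = 6.8420 * 6.0120 = 41.1341
theta = 299° + 155° = 454° = 94° (mod 360)

41.1341 cis(94°)


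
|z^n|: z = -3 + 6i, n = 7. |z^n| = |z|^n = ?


|z| = sqrt(9+36) = sqrt(45) = 6.7082
|z^7| = |z|^7 = (sqrt(45))^7 = 45^3 * sqrt(45) = 91125*sqrt(45)

|z^7| = 91125*sqrt(45) ≈ 611285.0833


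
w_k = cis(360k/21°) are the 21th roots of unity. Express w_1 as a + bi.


Angle = 360*1/21 = 17.1429°
a = cos(17.1429°) = 0.9556
b = sin(17.1429°) = 0.2948

0.9556 + 0.2948i


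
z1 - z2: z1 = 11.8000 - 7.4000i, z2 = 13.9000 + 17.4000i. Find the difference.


Real: 11.8 - 13.9 = -2.1
Imag: -7.4 - 17.4 = -24.8

-2.1000 - 24.8000i


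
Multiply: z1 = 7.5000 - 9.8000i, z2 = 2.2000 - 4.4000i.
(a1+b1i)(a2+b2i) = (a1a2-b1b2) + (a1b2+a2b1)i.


Real = 7.5*2.2 - (-9.8)*(-4.4) = 16.5 - 43.12 = -26.62
Imag = 7.5*(-4.4) + 2.2*(-9.8) = -33 - (21.56) = -54.56

-26.6200 - 54.5600i


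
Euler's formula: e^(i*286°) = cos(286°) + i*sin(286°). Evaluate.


cos(286°) = 0.2756
sin(286°) = -0.9613

e^(i*286°) = 0.2756 - 0.9613i


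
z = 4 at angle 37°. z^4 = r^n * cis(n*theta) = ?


r^4 = 4^4 = 256
n*theta = 4*37° = 148° = 148° (mod 360)
a = 256*cos(148°) = -217.1003
b = 256*sin(148°) = 135.6593

256 cis(148°) = -217.1003 + 135.6593i


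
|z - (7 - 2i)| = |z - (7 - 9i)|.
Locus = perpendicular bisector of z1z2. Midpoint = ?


Equal distances means the locus is the perpendicular bisector of z1 and z2.
Midpoint = ((7+7)/2, (-2+(-9))/2) = (7.0000, -5.5000)

Perpendicular bisector through (7.0000, -5.5000)


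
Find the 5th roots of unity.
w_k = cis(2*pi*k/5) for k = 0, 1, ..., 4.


The 5th roots of unity are cis(360k/5°) for k=0..4
Angle step = 360/5 = 72°
Primitive root: cis(72°)
Primitive root = 0.3090 + 0.9511i

5 roots at angles: 0°, 72°, 144°, 216°, 288°


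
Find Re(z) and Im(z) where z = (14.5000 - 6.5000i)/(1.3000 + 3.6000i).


Multiply by conjugate: (14.5000 - 6.5000i)(1.3000 - 3.6000i) / (1.3^2 + 3.6^2)
Numerator real = 14.5*1.3 - (6.5)*3.6 = -4.55
Numerator imag = -6.5*1.3 - 14.5*3.6 = -60.65
Denominator = 14.65
Re(z) = -4.55/14.65 = -0.3106
Im(z) = -60.65/14.65 = -4.1399

Re(z) = -0.3106, Im(z) = -4.1399


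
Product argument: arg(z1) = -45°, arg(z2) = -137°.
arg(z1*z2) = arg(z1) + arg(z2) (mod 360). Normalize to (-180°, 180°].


arg(z1*z2) = -45° - 137° = -182°
Normalized to (-180°, 180°]: 178°

178°


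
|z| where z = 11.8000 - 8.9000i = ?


|z| = sqrt(11.8^2 + (-8.9)^2) = sqrt(139.24 + 79.21) = sqrt(218.45) = 14.7801

|z| = 14.7801


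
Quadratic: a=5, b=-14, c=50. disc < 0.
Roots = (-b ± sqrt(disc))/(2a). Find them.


disc = (-14)^2 - 4*5*50 = 196 - 1000 = -804
sqrt(|disc|) = sqrt(804) = 28.3549
Real part = 14/(2*5) = 1.4000
Imag part = 28.3549/(2*5) = 2.8355

1.4000 ± 2.8355i


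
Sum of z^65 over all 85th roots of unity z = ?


The roots are w_k = w^k with w = e^(2*pi*i/85), and (w^k)^65 = (w^65)^k.
So S = 1 + u + u^2 + ... + u^(84) with u = w^65.
65 = 0*85 + 65, so 65 is not a multiple of 85: u = w^65 ≠ 1 (w is a primitive 85th root), while u^85 = (w^85)^65 = 1.
Geometric series: S = (1 - u^85)/(1 - u) = (1 - 1)/(1 - u) = 0

S = 0


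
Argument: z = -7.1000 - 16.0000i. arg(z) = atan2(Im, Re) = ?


Re = -7.1, Im = -16
arg = atan2(-16, -7.1) = -113.9293 degrees

arg(z) = -113.9293 degrees


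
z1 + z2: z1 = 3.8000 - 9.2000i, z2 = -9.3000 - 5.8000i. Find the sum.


Real: 3.8 - 9.3 = -5.5
Imag: -9.2 - 5.8 = -15

-5.5000 - 15.0000i


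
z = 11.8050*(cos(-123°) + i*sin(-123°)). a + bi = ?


a = 11.8050*cos(-123°) = 11.8050*(-0.54464) = -6.4295
b = 11.8050*sin(-123°) = 11.8050*(-0.83867) = -9.9005

-6.4295 - 9.9005i


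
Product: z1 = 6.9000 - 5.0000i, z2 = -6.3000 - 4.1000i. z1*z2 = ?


Real = 6.9*(-6.3) - (-5)*(-4.1) = -43.47 - 20.5 = -63.97
Imag = 6.9*(-4.1) - (6.3)*(-5) = -28.29 + 31.5 = 3.21

-63.9700 + 3.2100i


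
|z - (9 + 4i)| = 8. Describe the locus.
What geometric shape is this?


|z - z0| = r is a circle with center z0 and radius r.
Center = (9, 4), radius = 8

Circle with center (9, 4) and radius 8


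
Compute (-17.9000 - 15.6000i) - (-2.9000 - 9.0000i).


Real: -17.9 + 2.9 = -15
Imag: -15.6 + 9 = -6.6

-15.0000 - 6.6000i


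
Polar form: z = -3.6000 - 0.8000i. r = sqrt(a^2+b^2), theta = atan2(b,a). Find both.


r = sqrt(12.96+0.64) = sqrt(13.6) = 3.6878
theta = atan2(-0.8, -3.6) = -167.4712 degrees

r = 3.6878, theta = -167.4712 degrees


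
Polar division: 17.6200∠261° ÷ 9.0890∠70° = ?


r = 17.6200 / 9.0890 = 1.9386
theta = 261° - 70° = 191° = 191° (mod 360)

1.9386 cis(191°)


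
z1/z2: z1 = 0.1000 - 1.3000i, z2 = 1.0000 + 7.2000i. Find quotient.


Conjugate of z2 = 1.0000 - 7.2000i
Numerator: (0.1000 - 1.3000i)(1.0000 - 7.2000i) = -9.2600 - 2.0200i
Denominator: 1^2 + 7.2^2 = 52.84
Result = (-9.2600 - 2.0200i)/52.84

-0.1752 - 0.0382i


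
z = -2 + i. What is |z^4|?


|z| = sqrt(4+1) = sqrt(5) = 2.2361
|z^4| = |z|^4 = (sqrt(5))^4 = 5^2 = 25

|z^4| = 25


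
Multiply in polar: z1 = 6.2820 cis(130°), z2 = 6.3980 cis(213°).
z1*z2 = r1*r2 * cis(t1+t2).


r = 6.2820 * 6.3980 = 40.1922
theta = 130° + 213° = 343° = 343° (mod 360)

40.1922 cis(343°)


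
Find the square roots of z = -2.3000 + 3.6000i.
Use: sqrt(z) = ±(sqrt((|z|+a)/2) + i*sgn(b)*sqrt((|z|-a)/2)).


|z| = sqrt(5.29+12.96) = 4.2720
sqrt((|z|+a)/2) = sqrt((4.2720+(-2.3))/2) = sqrt(0.9860) = 0.9930
sqrt((|z|-a)/2) = sqrt((4.2720-(-2.3))/2) = sqrt(3.2860) = 1.8127

±(0.9930 + 1.8127i) i.e. 0.9930 + 1.8127i and -0.9930 - 1.8127i


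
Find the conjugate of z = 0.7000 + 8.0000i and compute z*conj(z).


z_bar = 0.7000 - 8.0000i
z*z_bar = 0.7^2 + 8^2 = 0.49 + 64 = 64.49

z_bar = 0.7000 - 8.0000i, z*z_bar = 64.49


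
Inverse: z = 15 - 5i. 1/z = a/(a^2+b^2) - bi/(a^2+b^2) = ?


|z|^2 = 225+25 = 250
1/z = (15 + 5i)/250

1/z = 0.0600 + 0.0200i


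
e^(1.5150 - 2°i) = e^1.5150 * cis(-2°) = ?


e^1.5150 = 4.5494
cos(-2°) = 0.99939
sin(-2°) = -0.0349
Real = 4.5494*0.99939 = 4.5466
Imag = 4.5494*(-0.0349) = -0.1588

4.5466 - 0.1588i


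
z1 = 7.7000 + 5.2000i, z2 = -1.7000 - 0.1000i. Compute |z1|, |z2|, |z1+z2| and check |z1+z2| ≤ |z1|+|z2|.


|z1| = sqrt(7.7^2 + 5.2^2) = sqrt(86.33) = 9.2914
|z2| = sqrt((-1.7)^2 + (-0.1)^2) = sqrt(2.9) = 1.7029
z1+z2 = 6.0000 + 5.1000i
|z1+z2| = sqrt(62.01) = 7.8746
|z1|+|z2| = 9.2914 + 1.7029 = 10.9943

|z1+z2| = 7.8746 ≤ |z1|+|z2| = 10.9943 (verified)


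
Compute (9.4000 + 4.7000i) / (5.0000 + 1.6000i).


Conjugate of z2 = 5.0000 - 1.6000i
Numerator: (9.4000 + 4.7000i)(5.0000 - 1.6000i) = 54.5200 + 8.4600i
Denominator: 5^2 + 1.6^2 = 27.56
Result = (54.5200 + 8.4600i)/27.56

1.9782 + 0.3070i


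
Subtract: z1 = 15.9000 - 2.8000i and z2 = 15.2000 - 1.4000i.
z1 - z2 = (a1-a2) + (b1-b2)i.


Real: 15.9 - 15.2 = 0.7
Imag: -2.8 + 1.4 = -1.4

0.7000 - 1.4000i


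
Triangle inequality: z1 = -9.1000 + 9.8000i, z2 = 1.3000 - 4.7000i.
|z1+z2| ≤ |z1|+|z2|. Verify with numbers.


|z1| = sqrt((-9.1)^2 + 9.8^2) = sqrt(178.85) = 13.3735
|z2| = sqrt(1.3^2 + (-4.7)^2) = sqrt(23.78) = 4.8765
z1+z2 = -7.8000 + 5.1000i
|z1+z2| = sqrt(86.85) = 9.3193
|z1|+|z2| = 13.3735 + 4.8765 = 18.2500

|z1+z2| = 9.3193 ≤ |z1|+|z2| = 18.2500 (verified)


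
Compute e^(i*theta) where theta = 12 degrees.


cos(12°) = 0.9781
sin(12°) = 0.2079

e^(i*12°) = 0.9781 + 0.2079i


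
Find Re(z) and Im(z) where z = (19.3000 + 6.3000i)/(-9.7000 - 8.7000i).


Multiply by conjugate: (19.3000 + 6.3000i)(-9.7000 + 8.7000i) / ((-9.7)^2 + (-8.7)^2)
Numerator real = 19.3*(-9.7) + 6.3*(-8.7) = -242.02
Numerator imag = 6.3*(-9.7) - 19.3*(-8.7) = 106.8
Denominator = 169.78
Re(z) = -242.02/169.78 = -1.4255
Im(z) = 106.8/169.78 = 0.6290

Re(z) = -1.4255, Im(z) = 0.6290


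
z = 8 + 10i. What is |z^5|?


|z| = sqrt(64+100) = sqrt(164) = 12.8062
|z^5| = |z|^5 = (sqrt(164))^5 = 164^2 * sqrt(164) = 26896*sqrt(164)

|z^5| = 26896*sqrt(164) ≈ 344436.8590


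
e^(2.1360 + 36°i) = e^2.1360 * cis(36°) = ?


e^2.1360 = 8.4655
cos(36°) = 0.809017
sin(36°) = 0.58779
Real = 8.4655*0.809017 = 6.8487
Imag = 8.4655*0.58779 = 4.9759

6.8487 + 4.9759i


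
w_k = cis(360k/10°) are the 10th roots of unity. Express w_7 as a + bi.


Angle = 360*7/10 = 252°
a = cos(252°) = -0.3090
b = sin(252°) = -0.9511

-0.3090 - 0.9511i


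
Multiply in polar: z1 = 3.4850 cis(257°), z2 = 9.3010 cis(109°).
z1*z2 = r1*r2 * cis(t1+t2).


r = 3.4850 * 9.3010 = 32.4140
theta = 257° + 109° = 366° = 6° (mod 360)

32.4140 cis(6°)


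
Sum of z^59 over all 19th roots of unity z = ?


The roots are w_k = w^k with w = e^(2*pi*i/19), and (w^k)^59 = (w^59)^k.
So S = 1 + u + u^2 + ... + u^(18) with u = w^59.
59 = 3*19 + 2, so 59 is not a multiple of 19: u = (w^19)^3 * w^2 = w^2 ≠ 1 (w is a primitive 19th root), while u^19 = (w^19)^59 = 1.
Geometric series: S = (1 - u^19)/(1 - u) = (1 - 1)/(1 - u) = 0

S = 0


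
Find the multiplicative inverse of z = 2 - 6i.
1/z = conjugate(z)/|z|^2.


|z|^2 = 4+36 = 40
1/z = (2 + 6i)/40

1/z = 0.0500 + 0.1500i


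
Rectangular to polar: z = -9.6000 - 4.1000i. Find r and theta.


r = sqrt(92.16+16.81) = sqrt(108.97) = 10.4389
theta = atan2(-4.1, -9.6) = -156.8735 degrees

r = 10.4389, theta = -156.8735 degrees


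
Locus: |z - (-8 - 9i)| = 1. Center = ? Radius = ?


|z - z0| = r is a circle with center z0 and radius r.
Center = (-8, -9), radius = 1

Circle with center (-8, -9) and radius 1


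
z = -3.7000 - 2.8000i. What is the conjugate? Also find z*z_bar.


z_bar = -3.7000 + 2.8000i
z*z_bar = (-3.7)^2 + (-2.8)^2 = 13.69 + 7.84 = 21.53

z_bar = -3.7000 + 2.8000i, z*z_bar = 21.53


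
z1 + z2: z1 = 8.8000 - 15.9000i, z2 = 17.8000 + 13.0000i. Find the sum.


Real: 8.8 + 17.8 = 26.6
Imag: -15.9 + 13 = -2.9

26.6000 - 2.9000i


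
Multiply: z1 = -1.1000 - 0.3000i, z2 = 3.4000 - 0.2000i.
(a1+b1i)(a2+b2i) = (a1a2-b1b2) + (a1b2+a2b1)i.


Real = -1.1*3.4 - (-0.3)*(-0.2) = -3.74 - 0.06 = -3.8
Imag = -1.1*(-0.2) + 3.4*(-0.3) = 0.22 - (1.02) = -0.8

-3.8000 - 0.8000i


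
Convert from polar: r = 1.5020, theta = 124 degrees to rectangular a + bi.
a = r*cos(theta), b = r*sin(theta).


a = 1.5020*cos(124°) = 1.5020*(-0.5592) = -0.8399
b = 1.5020*sin(124°) = 1.5020*0.829 = 1.2452

-0.8399 + 1.2452i


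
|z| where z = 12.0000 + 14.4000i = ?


|z| = sqrt(12^2 + 14.4^2) = sqrt(144 + 207.36) = sqrt(351.36) = 18.7446

|z| = 18.7446


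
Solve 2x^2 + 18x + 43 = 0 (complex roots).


disc = 18^2 - 4*2*43 = 324 - 344 = -20
sqrt(|disc|) = sqrt(20) = 4.4721
Real part = -18/(2*2) = -4.5000
Imag part = 4.4721/(2*2) = 1.1180

-4.5000 ± 1.1180i


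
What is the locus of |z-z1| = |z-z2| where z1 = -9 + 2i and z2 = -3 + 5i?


Equal distances means the locus is the perpendicular bisector of z1 and z2.
Midpoint = ((-9+(-3))/2, (2+5)/2) = (-6.0000, 3.5000)

Perpendicular bisector through (-6.0000, 3.5000)


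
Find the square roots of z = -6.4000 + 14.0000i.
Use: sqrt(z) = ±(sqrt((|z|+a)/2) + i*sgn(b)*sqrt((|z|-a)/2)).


|z| = sqrt(40.96+196) = 15.3935
sqrt((|z|+a)/2) = sqrt((15.3935+(-6.4))/2) = sqrt(4.4968) = 2.1206
sqrt((|z|-a)/2) = sqrt((15.3935-(-6.4))/2) = sqrt(10.8968) = 3.3010

±(2.1206 + 3.3010i) i.e. 2.1206 + 3.3010i and -2.1206 - 3.3010i


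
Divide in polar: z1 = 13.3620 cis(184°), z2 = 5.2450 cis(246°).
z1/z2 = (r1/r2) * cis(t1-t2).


r = 13.3620 / 5.2450 = 2.5476
theta = 184° - 246° = -62° = 298° (mod 360)

2.5476 cis(298°)


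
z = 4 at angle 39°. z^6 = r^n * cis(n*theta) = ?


r^6 = 4^6 = 4096
n*theta = 6*39° = 234° = 234° (mod 360)
a = 4096*cos(234°) = -2407.5684
b = 4096*sin(234°) = -3313.7336

4096 cis(234°) = -2407.5684 - 3313.7336i


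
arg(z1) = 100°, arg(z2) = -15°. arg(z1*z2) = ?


arg(z1*z2) = 100° - 15° = 85°
Normalized to (-180°, 180°]: 85°

85°


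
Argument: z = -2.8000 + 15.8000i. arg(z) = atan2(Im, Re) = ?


Re = -2.8, Im = 15.8
arg = atan2(15.8, -2.8) = 100.0493 degrees

arg(z) = 100.0493 degrees


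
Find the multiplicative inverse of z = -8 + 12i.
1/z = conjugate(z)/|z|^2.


|z|^2 = 64+144 = 208
1/z = (-8 - 12i)/208

1/z = -0.0385 - 0.0577i


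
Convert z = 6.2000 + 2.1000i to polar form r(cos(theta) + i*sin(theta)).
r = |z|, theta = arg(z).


r = sqrt(38.44+4.41) = sqrt(42.85) = 6.5460
theta = atan2(2.1, 6.2) = 18.7117 degrees

r = 6.5460, theta = 18.7117 degrees


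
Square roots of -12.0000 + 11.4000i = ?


|z| = sqrt(144+129.96) = 16.5517
sqrt((|z|+a)/2) = sqrt((16.5517+(-12))/2) = sqrt(2.2759) = 1.5086
sqrt((|z|-a)/2) = sqrt((16.5517-(-12))/2) = sqrt(14.2759) = 3.7783

±(1.5086 + 3.7783i) i.e. 1.5086 + 3.7783i and -1.5086 - 3.7783i


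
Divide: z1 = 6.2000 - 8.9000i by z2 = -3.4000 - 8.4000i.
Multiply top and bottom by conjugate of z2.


Conjugate of z2 = -3.4000 + 8.4000i
Numerator: (6.2000 - 8.9000i)(-3.4000 + 8.4000i) = 53.6800 + 82.3400i
Denominator: (-3.4)^2 + (-8.4)^2 = 82.12
Result = (53.6800 + 82.3400i)/82.12

0.6537 + 1.0027i


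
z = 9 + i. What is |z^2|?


|z| = sqrt(81+1) = sqrt(82) = 9.0554
|z^2| = |z|^2 = (sqrt(82))^2 = 82

|z^2| = 82


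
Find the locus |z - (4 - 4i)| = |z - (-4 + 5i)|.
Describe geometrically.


Equal distances means the locus is the perpendicular bisector of z1 and z2.
Midpoint = ((4+(-4))/2, (-4+5)/2) = (0, 0.5000)

Perpendicular bisector through (0, 0.5000)


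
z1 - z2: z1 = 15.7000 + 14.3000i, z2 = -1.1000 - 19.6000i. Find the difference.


Real: 15.7 + 1.1 = 16.8
Imag: 14.3 + 19.6 = 33.9

16.8000 + 33.9000i


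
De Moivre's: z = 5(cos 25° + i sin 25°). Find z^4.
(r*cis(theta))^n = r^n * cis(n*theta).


r^4 = 5^4 = 625
n*theta = 4*25° = 100° = 100° (mod 360)
a = 625*cos(100°) = -108.5301
b = 625*sin(100°) = 615.5048

625 cis(100°) = -108.5301 + 615.5048i


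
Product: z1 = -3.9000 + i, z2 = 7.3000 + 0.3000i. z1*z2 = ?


Real = -3.9*7.3 - 1*0.3 = -28.47 - 0.3 = -28.77
Imag = -3.9*0.3 + 7.3*1 = -1.17 + 7.3 = 6.13

-28.7700 + 6.1300i


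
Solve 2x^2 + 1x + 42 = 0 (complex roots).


disc = 1^2 - 4*2*42 = 1 - 336 = -335
sqrt(|disc|) = sqrt(335) = 18.3030
Real part = -1/(2*2) = -0.2500
Imag part = 18.3030/(2*2) = 4.5758

-0.2500 ± 4.5758i


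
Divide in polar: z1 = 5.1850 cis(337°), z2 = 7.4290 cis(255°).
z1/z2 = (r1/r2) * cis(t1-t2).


r = 5.1850 / 7.4290 = 0.6979
theta = 337° - 255° = 82° = 82° (mod 360)

0.6979 cis(82°)


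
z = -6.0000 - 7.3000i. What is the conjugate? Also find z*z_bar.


z_bar = -6.0000 + 7.3000i
z*z_bar = (-6)^2 + (-7.3)^2 = 36 + 53.29 = 89.29

z_bar = -6.0000 + 7.3000i, z*z_bar = 89.29


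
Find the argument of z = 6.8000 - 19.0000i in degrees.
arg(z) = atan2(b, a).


Re = 6.8, Im = -19
arg = atan2(-19, 6.8) = -70.3080 degrees

arg(z) = -70.3080 degrees


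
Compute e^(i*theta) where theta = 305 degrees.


cos(305°) = 0.5736
sin(305°) = -0.8192

e^(i*305°) = 0.5736 - 0.8192i


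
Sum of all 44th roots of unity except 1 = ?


With w = e^(2*pi*i/44), all 44 of the 44th roots of unity w^0 = 1, w, ..., w^(43) sum to 0: 1 + w + ... + w^(43) = (1 - w^44)/(1 - w) = 0 since w^44 = 1, w ≠ 1.
Removing the root 1: w + w^2 + ... + w^(43) = 0 - 1 = -1

Sum = -1


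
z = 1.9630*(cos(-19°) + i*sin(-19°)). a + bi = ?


a = 1.9630*cos(-19°) = 1.9630*0.94552 = 1.8561
b = 1.9630*sin(-19°) = 1.9630*(-0.32557) = -0.6391

1.8561 - 0.6391i


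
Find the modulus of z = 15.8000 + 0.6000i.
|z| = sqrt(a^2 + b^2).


|z| = sqrt(15.8^2 + 0.6^2) = sqrt(249.64 + 0.36) = sqrt(250) = 15.8114

|z| = 15.8114


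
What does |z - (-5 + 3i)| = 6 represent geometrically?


|z - z0| = r is a circle with center z0 and radius r.
Center = (-5, 3), radius = 6

Circle with center (-5, 3) and radius 6


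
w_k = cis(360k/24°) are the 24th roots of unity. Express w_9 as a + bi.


Angle = 360*9/24 = 135°
a = cos(135°) = -0.7071
b = sin(135°) = 0.7071

-0.7071 + 0.7071i


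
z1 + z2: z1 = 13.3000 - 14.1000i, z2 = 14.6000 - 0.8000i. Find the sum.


Real: 13.3 + 14.6 = 27.9
Imag: -14.1 - 0.8 = -14.9

27.9000 - 14.9000i


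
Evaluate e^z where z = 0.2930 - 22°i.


e^0.2930 = 1.3404
cos(-22°) = 0.9272
sin(-22°) = -0.3746
Real = 1.3404*0.9272 = 1.2428
Imag = 1.3404*(-0.3746) = -0.5021

1.2428 - 0.5021i


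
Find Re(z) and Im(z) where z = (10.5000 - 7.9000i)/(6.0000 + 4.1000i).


Multiply by conjugate: (10.5000 - 7.9000i)(6.0000 - 4.1000i) / (6^2 + 4.1^2)
Numerator real = 10.5*6 - (7.9)*4.1 = 30.61
Numerator imag = -7.9*6 - 10.5*4.1 = -90.45
Denominator = 52.81
Re(z) = 30.61/52.81 = 0.5796
Im(z) = -90.45/52.81 = -1.7127

Re(z) = 0.5796, Im(z) = -1.7127


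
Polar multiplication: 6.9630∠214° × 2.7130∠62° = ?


r = 6.9630 * 2.7130 = 18.8906
theta = 214° + 62° = 276° = 276° (mod 360)

18.8906 cis(276°)


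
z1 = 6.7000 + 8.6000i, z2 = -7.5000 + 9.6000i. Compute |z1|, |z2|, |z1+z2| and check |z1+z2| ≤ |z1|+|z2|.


|z1| = sqrt(6.7^2 + 8.6^2) = sqrt(118.85) = 10.9018
|z2| = sqrt((-7.5)^2 + 9.6^2) = sqrt(148.41) = 12.1824
z1+z2 = -0.8000 + 18.2000i
|z1+z2| = sqrt(331.88) = 18.2176
|z1|+|z2| = 10.9018 + 12.1824 = 23.0842

|z1+z2| = 18.2176 ≤ |z1|+|z2| = 23.0842 (verified)


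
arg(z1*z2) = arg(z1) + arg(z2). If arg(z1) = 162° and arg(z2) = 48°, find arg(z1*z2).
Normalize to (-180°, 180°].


arg(z1*z2) = 162° + 48° = 210°
Normalized to (-180°, 180°]: -150°

-150°


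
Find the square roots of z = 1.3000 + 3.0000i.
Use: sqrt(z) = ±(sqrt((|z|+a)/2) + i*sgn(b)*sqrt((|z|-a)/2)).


|z| = sqrt(1.69+9) = 3.2696
sqrt((|z|+a)/2) = sqrt((3.2696+1.3)/2) = sqrt(2.2848) = 1.5115
sqrt((|z|-a)/2) = sqrt((3.2696-1.3)/2) = sqrt(0.9848) = 0.9924

±(1.5115 + 0.9924i) i.e. 1.5115 + 0.9924i and -1.5115 - 0.9924i


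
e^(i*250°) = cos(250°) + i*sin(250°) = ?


cos(250°) = -0.3420
sin(250°) = -0.9397

e^(i*250°) = -0.3420 - 0.9397i


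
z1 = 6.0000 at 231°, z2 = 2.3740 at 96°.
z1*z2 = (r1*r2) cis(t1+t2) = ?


r = 6.0000 * 2.3740 = 14.2440
theta = 231° + 96° = 327° = 327° (mod 360)

14.2440 cis(327°)


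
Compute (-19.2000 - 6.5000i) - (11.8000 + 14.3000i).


Real: -19.2 - 11.8 = -31
Imag: -6.5 - 14.3 = -20.8

-31.0000 - 20.8000i


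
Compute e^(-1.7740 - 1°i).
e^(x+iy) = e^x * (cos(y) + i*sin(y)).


e^-1.7740 = 0.16965
cos(-1°) = 0.9998
sin(-1°) = -0.0175
Real = 0.16965*0.9998 = 0.1696
Imag = 0.16965*(-0.0175) = -0.0030

0.1696 - 0.0030i


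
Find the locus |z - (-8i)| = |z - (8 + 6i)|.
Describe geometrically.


Equal distances means the locus is the perpendicular bisector of z1 and z2.
Midpoint = ((0+8)/2, (-8+6)/2) = (4.0000, -1.0000)

Perpendicular bisector through (4.0000, -1.0000)


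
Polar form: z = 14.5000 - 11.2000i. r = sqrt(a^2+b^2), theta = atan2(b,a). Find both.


r = sqrt(210.25+125.44) = sqrt(335.69) = 18.3218
theta = atan2(-11.2, 14.5) = -37.6830 degrees

r = 18.3218, theta = -37.6830 degrees


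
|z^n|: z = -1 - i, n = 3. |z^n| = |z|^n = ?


|z| = sqrt(1+1) = sqrt(2) = 1.4142
|z^3| = |z|^3 = (sqrt(2))^3 = 2*sqrt(2)

|z^3| = 2*sqrt(2) ≈ 2.8284


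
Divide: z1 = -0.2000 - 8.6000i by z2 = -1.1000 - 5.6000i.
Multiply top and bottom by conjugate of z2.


Conjugate of z2 = -1.1000 + 5.6000i
Numerator: (-0.2000 - 8.6000i)(-1.1000 + 5.6000i) = 48.3800 + 8.3400i
Denominator: (-1.1)^2 + (-5.6)^2 = 32.57
Result = (48.3800 + 8.3400i)/32.57

1.4854 + 0.2561i


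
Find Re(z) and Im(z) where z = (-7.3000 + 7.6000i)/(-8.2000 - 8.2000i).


Multiply by conjugate: (-7.3000 + 7.6000i)(-8.2000 + 8.2000i) / ((-8.2)^2 + (-8.2)^2)
Numerator real = -7.3*(-8.2) + 7.6*(-8.2) = -2.46
Numerator imag = 7.6*(-8.2) - (-7.3)*(-8.2) = -122.18
Denominator = 134.48
Re(z) = -2.46/134.48 = -0.0183
Im(z) = -122.18/134.48 = -0.9085

Re(z) = -0.0183, Im(z) = -0.9085


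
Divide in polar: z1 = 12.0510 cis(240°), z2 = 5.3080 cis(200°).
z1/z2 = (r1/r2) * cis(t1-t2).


r = 12.0510 / 5.3080 = 2.2703
theta = 240° - 200° = 40° = 40° (mod 360)

2.2703 cis(40°)


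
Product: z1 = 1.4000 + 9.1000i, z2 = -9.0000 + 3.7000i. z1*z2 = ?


Real = 1.4*(-9) - 9.1*3.7 = -12.6 - 33.67 = -46.27
Imag = 1.4*3.7 - (9)*9.1 = 5.18 - (81.9) = -76.72

-46.2700 - 76.7200i


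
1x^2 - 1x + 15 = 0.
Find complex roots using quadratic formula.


disc = (-1)^2 - 4*1*15 = 1 - 60 = -59
sqrt(|disc|) = sqrt(59) = 7.6811
Real part = 1/(2*1) = 0.5000
Imag part = 7.6811/(2*1) = 3.8406

0.5000 ± 3.8406i


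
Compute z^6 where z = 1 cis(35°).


r^6 = 1^6 = 1
n*theta = 6*35° = 210° = 210° (mod 360)
a = 1*cos(210°) = -0.8660
b = 1*sin(210°) = -0.5000

1 cis(210°) = -0.8660 - 0.5000i


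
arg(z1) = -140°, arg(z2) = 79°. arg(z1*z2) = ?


arg(z1*z2) = -140° + 79° = -61°
Normalized to (-180°, 180°]: -61°

-61°


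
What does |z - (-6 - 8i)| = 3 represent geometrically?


|z - z0| = r is a circle with center z0 and radius r.
Center = (-6, -8), radius = 3

Circle with center (-6, -8) and radius 3


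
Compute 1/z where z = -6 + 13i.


|z|^2 = 36+169 = 205
1/z = (-6 - 13i)/205

1/z = -0.0293 - 0.0634i


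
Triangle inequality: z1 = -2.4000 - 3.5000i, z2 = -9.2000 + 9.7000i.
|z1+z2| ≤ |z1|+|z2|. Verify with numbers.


|z1| = sqrt((-2.4)^2 + (-3.5)^2) = sqrt(18.01) = 4.2438
|z2| = sqrt((-9.2)^2 + 9.7^2) = sqrt(178.73) = 13.3690
z1+z2 = -11.6000 + 6.2000i
|z1+z2| = sqrt(173) = 13.1529
|z1|+|z2| = 4.2438 + 13.3690 = 17.6128

|z1+z2| = 13.1529 ≤ |z1|+|z2| = 17.6128 (verified)


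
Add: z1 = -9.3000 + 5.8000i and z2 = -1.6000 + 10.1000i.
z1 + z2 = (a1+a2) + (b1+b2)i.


Real: -9.3 - 1.6 = -10.9
Imag: 5.8 + 10.1 = 15.9

-10.9000 + 15.9000i


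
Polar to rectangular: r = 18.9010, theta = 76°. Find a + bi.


a = 18.9010*cos(76°) = 18.9010*0.241922 = 4.5726
b = 18.9010*sin(76°) = 18.9010*0.9703 = 18.3396

4.5726 + 18.3396i


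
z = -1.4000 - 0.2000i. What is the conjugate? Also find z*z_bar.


z_bar = -1.4000 + 0.2000i
z*z_bar = (-1.4)^2 + (-0.2)^2 = 1.96 + 0.04 = 2

z_bar = -1.4000 + 0.2000i, z*z_bar = 2


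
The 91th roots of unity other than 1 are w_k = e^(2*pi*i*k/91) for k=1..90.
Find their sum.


With w = e^(2*pi*i/91), all 91 of the 91th roots of unity w^0 = 1, w, ..., w^(90) sum to 0: 1 + w + ... + w^(90) = (1 - w^91)/(1 - w) = 0 since w^91 = 1, w ≠ 1.
Removing the root 1: w + w^2 + ... + w^(90) = 0 - 1 = -1

Sum = -1


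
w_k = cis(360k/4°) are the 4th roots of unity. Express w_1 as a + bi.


Angle = 360*1/4 = 90°
a = cos(90°) = 0
b = sin(90°) = 1.0000

0 + 1.0000i


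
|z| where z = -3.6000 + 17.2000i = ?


|z| = sqrt((-3.6)^2 + 17.2^2) = sqrt(12.96 + 295.84) = sqrt(308.8) = 17.5727

|z| = 17.5727


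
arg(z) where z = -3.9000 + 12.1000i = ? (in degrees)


Re = -3.9, Im = 12.1
arg = atan2(12.1, -3.9) = 107.8649 degrees

arg(z) = 107.8649 degrees


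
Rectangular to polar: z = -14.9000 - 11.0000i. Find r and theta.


r = sqrt(222.01+121) = sqrt(343.01) = 18.5205
theta = atan2(-11, -14.9) = -143.5632 degrees

r = 18.5205, theta = -143.5632 degrees


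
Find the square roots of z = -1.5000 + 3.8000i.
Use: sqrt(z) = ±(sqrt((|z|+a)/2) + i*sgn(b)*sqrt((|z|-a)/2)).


|z| = sqrt(2.25+14.44) = 4.0853
sqrt((|z|+a)/2) = sqrt((4.0853+(-1.5))/2) = sqrt(1.2927) = 1.1370
sqrt((|z|-a)/2) = sqrt((4.0853-(-1.5))/2) = sqrt(2.7927) = 1.6711

±(1.1370 + 1.6711i) i.e. 1.1370 + 1.6711i and -1.1370 - 1.6711i


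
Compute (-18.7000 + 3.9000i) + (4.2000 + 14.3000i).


Real: -18.7 + 4.2 = -14.5
Imag: 3.9 + 14.3 = 18.2

-14.5000 + 18.2000i


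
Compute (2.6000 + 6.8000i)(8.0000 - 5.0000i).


Real = 2.6*8 - 6.8*(-5) = 20.8 - (-34) = 54.8
Imag = 2.6*(-5) + 8*6.8 = -13 + 54.4 = 41.4

54.8000 + 41.4000i


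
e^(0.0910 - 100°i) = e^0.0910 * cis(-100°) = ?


e^0.0910 = 1.09527
cos(-100°) = -0.17365
sin(-100°) = -0.9848
Real = 1.09527*(-0.17365) = -0.1902
Imag = 1.09527*(-0.9848) = -1.0786

-0.1902 - 1.0786i


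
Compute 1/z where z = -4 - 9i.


|z|^2 = 16+81 = 97
1/z = (-4 + 9i)/97

1/z = -0.0412 + 0.0928i


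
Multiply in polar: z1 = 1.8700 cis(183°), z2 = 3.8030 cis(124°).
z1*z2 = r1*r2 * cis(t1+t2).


r = 1.8700 * 3.8030 = 7.1116
theta = 183° + 124° = 307° = 307° (mod 360)

7.1116 cis(307°)


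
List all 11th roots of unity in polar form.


The 11th roots of unity are cis(360k/11°) for k=0..10
Angle step = 360/11 = 32.7273°
Primitive root: cis(32.7273°)
Primitive root = 0.8413 + 0.5406i

11 roots at angles: 0°, 32.7273°, 65.4545°, 98.1818°, 130.9091°, 163.6364°, 196.3636°, 229.0909°, 261.8182°, 294.5455°, 327.2727°


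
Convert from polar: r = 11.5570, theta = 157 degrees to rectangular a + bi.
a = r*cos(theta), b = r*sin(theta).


a = 11.5570*cos(157°) = 11.5570*(-0.920505) = -10.6383
b = 11.5570*sin(157°) = 11.5570*0.39073 = 4.5157

-10.6383 + 4.5157i


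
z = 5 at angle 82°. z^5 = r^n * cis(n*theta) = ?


r^5 = 5^5 = 3125
n*theta = 5*82° = 410° = 50° (mod 360)
a = 3125*cos(50°) = 2008.7113
b = 3125*sin(50°) = 2393.8889

3125 cis(50°) = 2008.7113 + 2393.8889i


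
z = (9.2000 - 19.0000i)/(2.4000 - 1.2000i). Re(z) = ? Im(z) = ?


Multiply by conjugate: (9.2000 - 19.0000i)(2.4000 + 1.2000i) / (2.4^2 + (-1.2)^2)
Numerator real = 9.2*2.4 - (19)*(-1.2) = 44.88
Numerator imag = -19*2.4 - 9.2*(-1.2) = -34.56
Denominator = 7.2
Re(z) = 44.88/7.2 = 6.2333
Im(z) = -34.56/7.2 = -4.8000

Re(z) = 6.2333, Im(z) = -4.8000


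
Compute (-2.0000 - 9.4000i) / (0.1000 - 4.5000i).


Conjugate of z2 = 0.1000 + 4.5000i
Numerator: (-2.0000 - 9.4000i)(0.1000 + 4.5000i) = 42.1000 - 9.9400i
Denominator: 0.1^2 + (-4.5)^2 = 20.26
Result = (42.1000 - 9.9400i)/20.26

2.0780 - 0.4906i


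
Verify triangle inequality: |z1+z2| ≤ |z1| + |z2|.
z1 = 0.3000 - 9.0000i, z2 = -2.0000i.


|z1| = sqrt(0.3^2 + (-9)^2) = sqrt(81.09) = 9.0050
|z2| = sqrt(0^2 + (-2)^2) = sqrt(4) = 2.0000
z1+z2 = 0.3000 - 11.0000i
|z1+z2| = sqrt(121.09) = 11.0041
|z1|+|z2| = 9.0050 + 2.0000 = 11.0050

|z1+z2| = 11.0041 ≤ |z1|+|z2| = 11.0050 (verified)


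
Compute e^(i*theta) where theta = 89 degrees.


cos(89°) = 0.0175
sin(89°) = 0.9998

e^(i*89°) = 0.0175 + 0.9998i


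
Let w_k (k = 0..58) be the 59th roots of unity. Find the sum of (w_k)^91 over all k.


The roots are w_k = w^k with w = e^(2*pi*i/59), and (w^k)^91 = (w^91)^k.
So S = 1 + u + u^2 + ... + u^(58) with u = w^91.
91 = 1*59 + 32, so 91 is not a multiple of 59: u = (w^59)^1 * w^32 = w^32 ≠ 1 (w is a primitive 59th root), while u^59 = (w^59)^91 = 1.
Geometric series: S = (1 - u^59)/(1 - u) = (1 - 1)/(1 - u) = 0

S = 0
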